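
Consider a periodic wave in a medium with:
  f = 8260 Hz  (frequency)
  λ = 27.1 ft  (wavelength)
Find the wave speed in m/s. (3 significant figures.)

Directly: v = fλ.
f = 8260 Hz; λ = 27.1 ft = 8.260 m.
v = 68228 m/s

68200 m/s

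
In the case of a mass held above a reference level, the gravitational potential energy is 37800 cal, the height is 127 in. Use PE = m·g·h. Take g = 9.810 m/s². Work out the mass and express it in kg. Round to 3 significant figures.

Rearranging PE = m·g·h for m: m = PE/(g·h).
PE = 37800 cal = 1.582×10^5 J; h = 127 in = 3.226 m; g = 9.810 m/s².
m = 4998 kg

5000 kg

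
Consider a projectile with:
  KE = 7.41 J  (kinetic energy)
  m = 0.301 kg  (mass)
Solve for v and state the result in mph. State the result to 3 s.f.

Rearranging KE = ½mv² for v: v = √(2·KE/m).
KE = 7.41 J; m = 0.301 kg.
v = 7.017 m/s
7.017 m/s × (1 mph / 0.4470 m/s) = 15.70 mph

15.7 mph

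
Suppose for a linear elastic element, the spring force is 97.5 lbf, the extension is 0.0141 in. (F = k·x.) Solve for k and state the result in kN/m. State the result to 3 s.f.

From Hooke's law: k = F/x.
F = 97.5 lbf = 433.7 N; x = 0.0141 in = 3.581×10^-4 m.
k = 1.211×10^6 N/m
1.211×10^6 N/m × (1 kN/m / 1000 N/m) = 1211 kN/m

1210 kN/m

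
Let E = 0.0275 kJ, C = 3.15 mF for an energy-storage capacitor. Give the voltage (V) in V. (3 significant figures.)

Rearranging E = ½C·V² for V: V = √(2E/C).
E = 0.0275 kJ = 27.50 J; C = 3.15 mF = 0.003150 F.
V = 132.1 V  (the unit combination reduces to kg·m²/(A·s³) = V)

132 V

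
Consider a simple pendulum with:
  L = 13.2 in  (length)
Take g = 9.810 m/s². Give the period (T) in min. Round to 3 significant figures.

0.0194 min

Directly: T = 2π√(L/g).
L = 13.2 in = 0.3353 m; g = 9.810 m/s².
T = 1.162 s
1.162 s × (1 min / 60.00 s) = 0.01936 min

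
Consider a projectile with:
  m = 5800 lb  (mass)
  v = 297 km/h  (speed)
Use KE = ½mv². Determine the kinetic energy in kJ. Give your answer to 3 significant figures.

Directly: KE = ½mv².
m = 5800 lb = 2631 kg; v = 297 km/h = 82.50 m/s.
KE = 8.953×10^6 J
8.953×10^6 J × (1 kJ / 1000 J) = 8953 kJ

8950 kJ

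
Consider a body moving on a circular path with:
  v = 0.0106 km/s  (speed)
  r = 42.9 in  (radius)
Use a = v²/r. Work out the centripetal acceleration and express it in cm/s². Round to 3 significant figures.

a is given directly by: a = v²/r.
v = 0.0106 km/s = 10.60 m/s; r = 42.9 in = 1.090 m.
a = 103.1 m/s²
103.1 m/s² × (1 cm/s² / 0.01000 m/s²) = 10311 cm/s²

10300 cm/s²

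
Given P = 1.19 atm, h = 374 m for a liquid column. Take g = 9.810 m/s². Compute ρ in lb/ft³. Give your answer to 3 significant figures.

2.05 lb/ft³

Rearranging P = ρ·g·h for ρ: ρ = P/(g·h).
P = 1.19 atm = 1.206×10^5 Pa; h = 374 m; g = 9.810 m/s².
ρ = 32.86 kg/m³
32.86 kg/m³ × (1 lb/ft³ / 16.02 kg/m³) = 2.052 lb/ft³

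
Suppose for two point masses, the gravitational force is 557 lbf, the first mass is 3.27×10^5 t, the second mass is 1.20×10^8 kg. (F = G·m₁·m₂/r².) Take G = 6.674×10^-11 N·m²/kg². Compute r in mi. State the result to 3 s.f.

Solving F = G·m₁·m₂/r² for r: r = √(G·m₁m₂/F).
F = 557 lbf = 2478 N; m₁ = 3.27×10^5 t = 3.270×10^8 kg; m₂ = 1.20×10^8 kg; G = 6.674×10^-11 N·m²/kg².
r = 32.51 m
32.51 m × (1 mi / 1609 m) = 0.02020 mi

0.0202 mi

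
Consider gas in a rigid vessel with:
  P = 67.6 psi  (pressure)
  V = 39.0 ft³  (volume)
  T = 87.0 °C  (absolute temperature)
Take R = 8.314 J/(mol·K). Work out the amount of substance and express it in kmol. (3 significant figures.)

Rearranging PV = nRT for n: n = PV/(RT).
P = 67.6 psi = 4.661×10^5 Pa; V = 39.0 ft³ = 1.104 m³; T = 87.0 °C = 360.1 K; R = 8.314 J/(mol·K).
n = 171.9 mol
171.9 mol × (1 kmol / 1000 mol) = 0.1719 kmol

0.172 kmol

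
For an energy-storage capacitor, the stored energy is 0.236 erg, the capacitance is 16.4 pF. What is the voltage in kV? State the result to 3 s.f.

Rearranging: V = √(2E/C).
E = 0.236 erg = 2.360×10^-8 J; C = 16.4 pF = 1.640×10^-11 F.
V = 53.65 V
53.65 V × (1 kV / 1000 V) = 0.05365 kV

0.0536 kV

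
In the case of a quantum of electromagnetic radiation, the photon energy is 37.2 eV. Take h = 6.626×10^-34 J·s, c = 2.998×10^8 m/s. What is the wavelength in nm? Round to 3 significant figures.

33.3 nm

Rearranging: λ = hc/E.
E = 37.2 eV = 5.960×10^-18 J; h = 6.626×10^-34 J·s; c = 2.998×10^8 m/s.
λ = 3.333×10^-8 m
3.333×10^-8 m × (1 nm / 1.000×10^-9 m) = 33.33 nm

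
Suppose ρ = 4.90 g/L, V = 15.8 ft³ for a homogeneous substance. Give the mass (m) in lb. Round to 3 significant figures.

Solving ρ = m/V for m: m = ρV.
ρ = 4.90 g/L = 4.900 kg/m³; V = 15.8 ft³ = 0.4474 m³.
m = 2.192 kg
2.192 kg × (1 lb / 0.4536 kg) = 4.833 lb

4.83 lb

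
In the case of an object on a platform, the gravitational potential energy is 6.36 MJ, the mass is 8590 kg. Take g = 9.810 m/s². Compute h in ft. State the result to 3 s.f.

248 ft

Rearranging PE = m·g·h for h: h = PE/(m·g).
PE = 6.36 MJ = 6.360×10^6 J; m = 8590 kg; g = 9.810 m/s².
h = 75.47 m
75.47 m × (1 ft / 0.3048 m) = 247.6 ft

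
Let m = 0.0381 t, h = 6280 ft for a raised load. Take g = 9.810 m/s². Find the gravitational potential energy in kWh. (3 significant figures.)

Directly: PE = mgh.
m = 0.0381 t = 38.10 kg; h = 6280 ft = 1914 m; g = 9.810 m/s².
PE = 7.154×10^5 J
7.154×10^5 J × (1 kWh / 3.600×10^6 J) = 0.1987 kWh

0.199 kWh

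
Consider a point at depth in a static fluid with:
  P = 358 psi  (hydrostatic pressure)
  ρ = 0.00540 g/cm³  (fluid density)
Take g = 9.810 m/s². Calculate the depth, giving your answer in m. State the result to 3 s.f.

46600 m

Rearranging: h = P/(ρ·g).
P = 358 psi = 2.468×10^6 Pa; ρ = 0.00540 g/cm³ = 5.400 kg/m³; g = 9.810 m/s².
h = 46595 m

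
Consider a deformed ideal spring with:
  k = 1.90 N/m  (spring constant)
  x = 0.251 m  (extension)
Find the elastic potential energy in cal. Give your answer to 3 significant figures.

U is given directly by: U = ½kx².
k = 1.90 N/m; x = 0.251 m.
U = 0.05985 J  (the unit combination reduces to kg·m²/s² = J)
0.05985 J × (1 cal / 4.184 J) = 0.01430 cal

0.0143 cal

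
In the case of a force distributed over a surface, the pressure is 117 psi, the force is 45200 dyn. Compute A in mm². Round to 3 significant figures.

0.560 mm²

Rearranging: A = F/P.
P = 117 psi = 8.067×10^5 Pa; F = 45200 dyn = 0.4520 N.
A = 5.603×10^-7 m²
5.603×10^-7 m² × (1 mm² / 1.000×10^-6 m²) = 0.5603 mm²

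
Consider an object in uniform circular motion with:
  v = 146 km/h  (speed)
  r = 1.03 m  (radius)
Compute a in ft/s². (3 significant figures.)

5240 ft/s²

Directly: a = v²/r.
v = 146 km/h = 40.56 m/s; r = 1.03 m.
a = 1597 m/s²
1597 m/s² × (1 ft/s² / 0.3048 m/s²) = 5239 ft/s²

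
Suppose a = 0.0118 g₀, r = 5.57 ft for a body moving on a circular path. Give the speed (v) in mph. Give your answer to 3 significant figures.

Solving a = v²/r for v: v = √(a·r).
a = 0.0118 g₀ = 0.1157 m/s²; r = 5.57 ft = 1.698 m.
v = 0.4432 m/s
0.4432 m/s × (1 mph / 0.4470 m/s) = 0.9915 mph

0.991 mph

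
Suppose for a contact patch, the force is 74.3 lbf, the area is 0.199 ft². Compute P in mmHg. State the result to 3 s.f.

134 mmHg

Directly: P = F/A.
F = 74.3 lbf = 330.5 N; A = 0.199 ft² = 0.01849 m².
P = 17877 Pa
17877 Pa × (1 mmHg / 133.3 Pa) = 134.1 mmHg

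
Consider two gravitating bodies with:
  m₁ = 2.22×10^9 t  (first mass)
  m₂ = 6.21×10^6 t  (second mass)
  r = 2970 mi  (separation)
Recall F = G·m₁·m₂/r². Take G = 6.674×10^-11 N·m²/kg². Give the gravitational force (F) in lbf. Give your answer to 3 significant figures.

0.00905 lbf

From Newton's law of gravitation: F = Gm₁m₂/r².
m₁ = 2.22×10^9 t = 2.220×10^12 kg; m₂ = 6.21×10^6 t = 6.210×10^9 kg; r = 2970 mi = 4.780×10^6 m; G = 6.674×10^-11 N·m²/kg².
F = 0.04027 N  (the unit combination reduces to kg·m/s² = N)
0.04027 N × (1 lbf / 4.448 N) = 0.009054 lbf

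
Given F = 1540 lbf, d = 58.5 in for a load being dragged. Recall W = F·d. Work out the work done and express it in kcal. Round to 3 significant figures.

2.43 kcal

W is given directly by: W = F·d.
F = 1540 lbf = 6850 N; d = 58.5 in = 1.486 m.
W = 10179 J
10179 J × (1 kcal / 4184 J) = 2.433 kcal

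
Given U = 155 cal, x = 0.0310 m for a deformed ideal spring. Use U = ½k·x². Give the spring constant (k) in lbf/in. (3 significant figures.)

Rearranging: k = 2U/x².
U = 155 cal = 648.5 J; x = 0.0310 m.
k = 1.350×10^6 N/m
1.350×10^6 N/m × (1 lbf/in / 175.1 N/m) = 7707 lbf/in

7710 lbf/in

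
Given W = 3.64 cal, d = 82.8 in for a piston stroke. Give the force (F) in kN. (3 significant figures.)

0.00724 kN

Rearranging: F = W/d.
W = 3.64 cal = 15.23 J; d = 82.8 in = 2.103 m.
F = 7.242 N
7.242 N × (1 kN / 1000 N) = 0.007242 kN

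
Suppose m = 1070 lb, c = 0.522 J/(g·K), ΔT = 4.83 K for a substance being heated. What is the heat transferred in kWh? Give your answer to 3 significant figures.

0.340 kWh

Q is given directly by: Q = mcΔT.
m = 1070 lb = 485.3 kg; c = 0.522 J/(g·K) = 522.0 J/(kg·K); ΔT = 4.83 K.
Q = 1.224×10^6 J  (the unit combination reduces to kg·m²/s² = J)
1.224×10^6 J × (1 kWh / 3.600×10^6 J) = 0.3399 kWh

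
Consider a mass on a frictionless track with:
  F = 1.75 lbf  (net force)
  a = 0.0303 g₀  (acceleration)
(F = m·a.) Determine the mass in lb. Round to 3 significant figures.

57.8 lb

Rearranging F = m·a for m: m = F/a.
F = 1.75 lbf = 7.784 N; a = 0.0303 g₀ = 0.2971 m/s².
m = 26.20 kg
26.20 kg × (1 lb / 0.4536 kg) = 57.76 lb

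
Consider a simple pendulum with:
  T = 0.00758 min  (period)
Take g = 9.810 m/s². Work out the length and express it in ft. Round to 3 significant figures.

Rearranging: L = g·(T/2π)².
T = 0.00758 min = 0.4548 s; g = 9.810 m/s².
L = 0.05140 m
0.05140 m × (1 ft / 0.3048 m) = 0.1686 ft

0.169 ft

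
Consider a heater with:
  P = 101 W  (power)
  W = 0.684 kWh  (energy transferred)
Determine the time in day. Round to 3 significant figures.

0.282 day

Solving P = W/t for t: t = W/P.
P = 101 W; W = 0.684 kWh = 2.462×10^6 J.
t = 24380 s
24380 s × (1 day / 86400 s) = 0.2822 day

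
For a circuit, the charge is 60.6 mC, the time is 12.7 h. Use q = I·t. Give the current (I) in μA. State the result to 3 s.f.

1.33 μA

Rearranging: I = q/t.
q = 60.6 mC = 0.06060 C; t = 12.7 h = 45720 s.
I = 1.325×10^-6 A
1.325×10^-6 A × (1 μA / 1.000×10^-6 A) = 1.325 μA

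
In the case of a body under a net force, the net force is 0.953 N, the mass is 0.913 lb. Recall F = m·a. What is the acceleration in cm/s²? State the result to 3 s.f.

230 cm/s²

From Newton's second law: a = F/m.
F = 0.953 N; m = 0.913 lb = 0.4141 kg.
a = 2.301 m/s²
2.301 m/s² × (1 cm/s² / 0.01000 m/s²) = 230.1 cm/s²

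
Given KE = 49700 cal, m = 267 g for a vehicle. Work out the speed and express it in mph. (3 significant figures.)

2790 mph

Rearranging KE = ½mv² for v: v = √(2·KE/m).
KE = 49700 cal = 2.079×10^5 J; m = 267 g = 0.2670 kg.
v = 1248 m/s
1248 m/s × (1 mph / 0.4470 m/s) = 2792 mph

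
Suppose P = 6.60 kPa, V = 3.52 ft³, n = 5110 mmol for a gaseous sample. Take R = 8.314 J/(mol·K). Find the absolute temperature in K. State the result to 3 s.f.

From the ideal-gas law: T = PV/(nR).
P = 6.60 kPa = 6600 Pa; V = 3.52 ft³ = 0.09968 m³; n = 5110 mmol = 5.110 mol; R = 8.314 J/(mol·K).
T = 15.48 K

15.5 K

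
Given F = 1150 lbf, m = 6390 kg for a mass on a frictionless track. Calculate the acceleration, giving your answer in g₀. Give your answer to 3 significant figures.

Solving F = m·a for a: a = F/m.
F = 1150 lbf = 5115 N; m = 6390 kg.
a = 0.8005 m/s²
0.8005 m/s² × (1 g₀ / 9.807 m/s²) = 0.08163 g₀

0.0816 g₀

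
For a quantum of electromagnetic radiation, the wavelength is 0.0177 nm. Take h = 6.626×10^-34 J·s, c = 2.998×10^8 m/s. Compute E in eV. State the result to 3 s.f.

70000 eV

E is given directly by: E = hc/λ.
λ = 0.0177 nm = 1.770×10^-11 m; h = 6.626×10^-34 J·s; c = 2.998×10^8 m/s.
E = 1.122×10^-14 J
1.122×10^-14 J × (1 eV / 1.602×10^-19 J) = 70049 eV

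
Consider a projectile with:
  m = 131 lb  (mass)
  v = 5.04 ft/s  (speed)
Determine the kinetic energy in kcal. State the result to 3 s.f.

0.0168 kcal

KE is given directly by: KE = ½mv².
m = 131 lb = 59.42 kg; v = 5.04 ft/s = 1.536 m/s.
KE = 70.11 J
70.11 J × (1 kcal / 4184 J) = 0.01676 kcal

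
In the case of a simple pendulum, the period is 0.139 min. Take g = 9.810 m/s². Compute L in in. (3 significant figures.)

680 in

Solving T = 2π√(L/g) for L: L = g·(T/2π)².
T = 0.139 min = 8.340 s; g = 9.810 m/s².
L = 17.28 m
17.28 m × (1 in / 0.02540 m) = 680.5 in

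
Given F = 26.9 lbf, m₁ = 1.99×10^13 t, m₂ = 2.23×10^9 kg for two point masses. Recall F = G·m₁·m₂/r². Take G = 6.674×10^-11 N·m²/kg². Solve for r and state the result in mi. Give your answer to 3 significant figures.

From Newton's law of gravitation: r = √(G·m₁m₂/F).
F = 26.9 lbf = 119.7 N; m₁ = 1.99×10^13 t = 1.990×10^16 kg; m₂ = 2.23×10^9 kg; G = 6.674×10^-11 N·m²/kg².
r = 4.975×10^6 m
4.975×10^6 m × (1 mi / 1609 m) = 3091 mi

3090 mi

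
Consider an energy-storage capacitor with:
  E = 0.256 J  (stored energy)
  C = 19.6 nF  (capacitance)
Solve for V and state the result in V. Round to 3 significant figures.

5110 V

Rearranging: V = √(2E/C).
E = 0.256 J; C = 19.6 nF = 1.960×10^-8 F.
V = 5111 V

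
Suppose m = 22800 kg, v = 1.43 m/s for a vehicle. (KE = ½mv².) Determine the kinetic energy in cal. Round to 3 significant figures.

Directly: KE = ½mv².
m = 22800 kg; v = 1.43 m/s.
KE = 23312 J
23312 J × (1 cal / 4.184 J) = 5572 cal

5570 cal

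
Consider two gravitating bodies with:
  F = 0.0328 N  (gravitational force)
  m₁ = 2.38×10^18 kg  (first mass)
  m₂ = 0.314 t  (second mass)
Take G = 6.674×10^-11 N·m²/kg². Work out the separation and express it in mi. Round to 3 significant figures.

766 mi

Solving F = G·m₁·m₂/r² for r: r = √(G·m₁m₂/F).
F = 0.0328 N; m₁ = 2.38×10^18 kg; m₂ = 0.314 t = 314.0 kg; G = 6.674×10^-11 N·m²/kg².
r = 1.233×10^6 m
1.233×10^6 m × (1 mi / 1609 m) = 766.2 mi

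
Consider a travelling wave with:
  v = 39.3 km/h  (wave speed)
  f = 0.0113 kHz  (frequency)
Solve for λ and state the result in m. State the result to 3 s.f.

0.966 m

Rearranging v = f·λ for λ: λ = v/f.
v = 39.3 km/h = 10.92 m/s; f = 0.0113 kHz = 11.30 Hz.
λ = 0.9661 m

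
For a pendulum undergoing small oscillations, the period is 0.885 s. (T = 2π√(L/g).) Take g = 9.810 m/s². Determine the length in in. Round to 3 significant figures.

Solving T = 2π√(L/g) for L: L = g·(T/2π)².
T = 0.885 s; g = 9.810 m/s².
L = 0.1946 m
0.1946 m × (1 in / 0.02540 m) = 7.662 in

7.66 in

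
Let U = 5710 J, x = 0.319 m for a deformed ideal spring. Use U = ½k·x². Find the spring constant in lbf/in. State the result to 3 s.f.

Solving U = ½k·x² for k: k = 2U/x².
U = 5710 J; x = 0.319 m.
k = 1.122×10^5 N/m
1.122×10^5 N/m × (1 lbf/in / 175.1 N/m) = 640.8 lbf/in

641 lbf/in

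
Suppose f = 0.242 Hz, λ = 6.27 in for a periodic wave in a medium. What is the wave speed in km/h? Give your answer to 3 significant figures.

0.139 km/h

Directly: v = fλ.
f = 0.242 Hz; λ = 6.27 in = 0.1593 m.
v = 0.03854 m/s
0.03854 m/s × (1 km/h / 0.2778 m/s) = 0.1387 km/h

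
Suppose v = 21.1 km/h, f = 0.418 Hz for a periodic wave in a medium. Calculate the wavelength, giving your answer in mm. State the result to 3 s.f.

14000 mm

Solving v = f·λ for λ: λ = v/f.
v = 21.1 km/h = 5.861 m/s; f = 0.418 Hz.
λ = 14.02 m
14.02 m × (1 mm / 0.001000 m) = 14022 mm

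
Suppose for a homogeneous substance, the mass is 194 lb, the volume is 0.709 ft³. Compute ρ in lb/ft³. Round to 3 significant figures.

274 lb/ft³

ρ is given directly by: ρ = m/V.
m = 194 lb = 88.00 kg; V = 0.709 ft³ = 0.02008 m³.
ρ = 4383 kg/m³
4383 kg/m³ × (1 lb/ft³ / 16.02 kg/m³) = 273.6 lb/ft³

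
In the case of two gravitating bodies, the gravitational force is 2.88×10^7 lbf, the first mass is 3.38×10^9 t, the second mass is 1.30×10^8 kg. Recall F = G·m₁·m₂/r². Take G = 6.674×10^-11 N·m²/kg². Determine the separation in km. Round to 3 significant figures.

0.0151 km

From Newton's law of gravitation: r = √(G·m₁m₂/F).
F = 2.88×10^7 lbf = 1.281×10^8 N; m₁ = 3.38×10^9 t = 3.380×10^12 kg; m₂ = 1.30×10^8 kg; G = 6.674×10^-11 N·m²/kg².
r = 15.13 m
15.13 m × (1 km / 1000 m) = 0.01513 km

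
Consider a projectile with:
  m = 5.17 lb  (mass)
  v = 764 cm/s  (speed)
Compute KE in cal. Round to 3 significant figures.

16.4 cal

Directly: KE = ½mv².
m = 5.17 lb = 2.345 kg; v = 764 cm/s = 7.640 m/s.
KE = 68.44 J
68.44 J × (1 cal / 4.184 J) = 16.36 cal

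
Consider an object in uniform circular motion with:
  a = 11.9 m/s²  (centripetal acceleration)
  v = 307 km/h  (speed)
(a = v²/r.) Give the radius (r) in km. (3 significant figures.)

Solving a = v²/r for r: r = v²/a.
a = 11.9 m/s²; v = 307 km/h = 85.28 m/s.
r = 611.1 m
611.1 m × (1 km / 1000 m) = 0.6111 km

0.611 km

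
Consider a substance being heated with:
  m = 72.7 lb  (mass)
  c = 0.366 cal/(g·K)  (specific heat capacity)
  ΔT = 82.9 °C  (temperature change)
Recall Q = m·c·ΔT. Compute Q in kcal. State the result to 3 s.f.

Directly: Q = mcΔT.
m = 72.7 lb = 32.98 kg; c = 0.366 cal/(g·K) = 1531 J/(kg·K); ΔT = 82.9 °C = 82.90 K.
Q = 4.186×10^6 J
4.186×10^6 J × (1 kcal / 4184 J) = 1001 kcal

1000 kcal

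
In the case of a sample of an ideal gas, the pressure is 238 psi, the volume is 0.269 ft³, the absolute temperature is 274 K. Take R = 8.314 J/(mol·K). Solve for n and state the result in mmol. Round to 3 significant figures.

5490 mmol

From the ideal-gas law: n = PV/(RT).
P = 238 psi = 1.641×10^6 Pa; V = 0.269 ft³ = 0.007617 m³; T = 274 K; R = 8.314 J/(mol·K).
n = 5.487 mol
5.487 mol × (1 mmol / 0.001000 mol) = 5487 mmol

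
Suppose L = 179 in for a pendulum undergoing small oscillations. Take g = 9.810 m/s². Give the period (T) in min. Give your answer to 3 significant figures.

Directly: T = 2π√(L/g).
L = 179 in = 4.547 m; g = 9.810 m/s².
T = 4.277 s
4.277 s × (1 min / 60.00 s) = 0.07129 min

0.0713 min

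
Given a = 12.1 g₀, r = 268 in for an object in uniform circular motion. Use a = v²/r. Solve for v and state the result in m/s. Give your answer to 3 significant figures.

Rearranging: v = √(a·r).
a = 12.1 g₀ = 118.7 m/s²; r = 268 in = 6.807 m.
v = 28.42 m/s

28.4 m/s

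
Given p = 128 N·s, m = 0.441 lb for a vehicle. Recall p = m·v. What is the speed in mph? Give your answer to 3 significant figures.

1430 mph

Rearranging: v = p/m.
p = 128 N·s = 128.0 kg·m/s; m = 0.441 lb = 0.2000 kg.
v = 639.9 m/s
639.9 m/s × (1 mph / 0.4470 m/s) = 1431 mph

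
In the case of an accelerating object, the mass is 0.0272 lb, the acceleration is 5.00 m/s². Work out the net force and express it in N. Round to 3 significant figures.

0.0617 N

From Newton's second law: F = m·a.
m = 0.0272 lb = 0.01234 kg; a = 5.00 m/s².
F = 0.06169 N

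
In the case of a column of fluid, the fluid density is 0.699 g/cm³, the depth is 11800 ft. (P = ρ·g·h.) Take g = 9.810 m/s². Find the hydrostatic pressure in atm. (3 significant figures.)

Directly: P = ρgh.
ρ = 0.699 g/cm³ = 699.0 kg/m³; h = 11800 ft = 3597 m; g = 9.810 m/s².
P = 2.466×10^7 Pa
2.466×10^7 Pa × (1 atm / 1.013×10^5 Pa) = 243.4 atm

243 atm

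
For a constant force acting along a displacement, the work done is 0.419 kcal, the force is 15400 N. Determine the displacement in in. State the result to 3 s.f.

Solving W = F·d for d: d = W/F.
W = 0.419 kcal = 1753 J; F = 15400 N.
d = 0.1138 m
0.1138 m × (1 in / 0.02540 m) = 4.482 in

4.48 in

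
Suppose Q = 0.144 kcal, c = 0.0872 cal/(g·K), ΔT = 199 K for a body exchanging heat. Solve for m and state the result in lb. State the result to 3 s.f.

Rearranging: m = Q/(c·ΔT).
Q = 0.144 kcal = 602.5 J; c = 0.0872 cal/(g·K) = 364.8 J/(kg·K); ΔT = 199 K.
m = 0.008298 kg
0.008298 kg × (1 lb / 0.4536 kg) = 0.01829 lb

0.0183 lb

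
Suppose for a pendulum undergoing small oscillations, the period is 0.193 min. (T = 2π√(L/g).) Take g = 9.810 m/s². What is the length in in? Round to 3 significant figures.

1310 in

Solving T = 2π√(L/g) for L: L = g·(T/2π)².
T = 0.193 min = 11.58 s; g = 9.810 m/s².
L = 33.32 m
33.32 m × (1 in / 0.02540 m) = 1312 in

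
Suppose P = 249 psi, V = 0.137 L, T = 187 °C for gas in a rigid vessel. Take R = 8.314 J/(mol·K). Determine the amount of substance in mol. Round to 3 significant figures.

Rearranging PV = nRT for n: n = PV/(RT).
P = 249 psi = 1.717×10^6 Pa; V = 0.137 L = 1.370×10^-4 m³; T = 187 °C = 460.1 K; R = 8.314 J/(mol·K).
n = 0.06148 mol

0.0615 mol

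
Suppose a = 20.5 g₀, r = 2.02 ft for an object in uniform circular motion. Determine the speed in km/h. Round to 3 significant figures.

40.1 km/h

Rearranging: v = √(a·r).
a = 20.5 g₀ = 201.0 m/s²; r = 2.02 ft = 0.6157 m.
v = 11.13 m/s
11.13 m/s × (1 km/h / 0.2778 m/s) = 40.05 km/h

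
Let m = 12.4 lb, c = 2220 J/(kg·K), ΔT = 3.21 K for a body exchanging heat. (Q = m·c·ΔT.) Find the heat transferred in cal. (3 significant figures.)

Directly: Q = mcΔT.
m = 12.4 lb = 5.625 kg; c = 2220 J/(kg·K); ΔT = 3.21 K.
Q = 40082 J
40082 J × (1 cal / 4.184 J) = 9580 cal

9580 cal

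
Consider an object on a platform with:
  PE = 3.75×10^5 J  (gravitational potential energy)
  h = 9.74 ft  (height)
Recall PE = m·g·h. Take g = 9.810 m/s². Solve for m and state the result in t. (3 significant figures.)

12.9 t

Rearranging: m = PE/(g·h).
PE = 3.75×10^5 J; h = 9.74 ft = 2.969 m; g = 9.810 m/s².
m = 12876 kg
12876 kg × (1 t / 1000 kg) = 12.88 t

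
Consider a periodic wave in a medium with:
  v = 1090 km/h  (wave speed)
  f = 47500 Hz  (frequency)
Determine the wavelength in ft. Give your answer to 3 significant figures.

Rearranging v = f·λ for λ: λ = v/f.
v = 1090 km/h = 302.8 m/s; f = 47500 Hz.
λ = 0.006374 m
0.006374 m × (1 ft / 0.3048 m) = 0.02091 ft

0.0209 ft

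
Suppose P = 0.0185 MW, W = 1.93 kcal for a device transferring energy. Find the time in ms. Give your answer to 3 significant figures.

Rearranging: t = W/P.
P = 0.0185 MW = 18500 W; W = 1.93 kcal = 8075 J.
t = 0.4365 s
0.4365 s × (1 ms / 0.001000 s) = 436.5 ms

436 ms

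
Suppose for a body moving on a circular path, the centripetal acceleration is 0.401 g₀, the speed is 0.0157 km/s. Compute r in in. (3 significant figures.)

Solving a = v²/r for r: r = v²/a.
a = 0.401 g₀ = 3.932 m/s²; v = 0.0157 km/s = 15.70 m/s.
r = 62.68 m
62.68 m × (1 in / 0.02540 m) = 2468 in

2470 in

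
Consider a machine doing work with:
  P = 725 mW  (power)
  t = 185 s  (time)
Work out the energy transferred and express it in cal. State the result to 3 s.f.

Solving P = W/t for W: W = P·t.
P = 725 mW = 0.7250 W; t = 185 s.
W = 134.1 J  (the unit combination reduces to kg·m²/s² = J)
134.1 J × (1 cal / 4.184 J) = 32.06 cal

32.1 cal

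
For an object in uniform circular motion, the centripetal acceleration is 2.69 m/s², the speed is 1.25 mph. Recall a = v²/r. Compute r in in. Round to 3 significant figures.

4.57 in

Rearranging: r = v²/a.
a = 2.69 m/s²; v = 1.25 mph = 0.5588 m/s.
r = 0.1161 m
0.1161 m × (1 in / 0.02540 m) = 4.570 in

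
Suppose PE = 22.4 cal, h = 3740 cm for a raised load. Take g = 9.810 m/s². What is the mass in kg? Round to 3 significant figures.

Rearranging: m = PE/(g·h).
PE = 22.4 cal = 93.72 J; h = 3740 cm = 37.40 m; g = 9.810 m/s².
m = 0.2554 kg

0.255 kg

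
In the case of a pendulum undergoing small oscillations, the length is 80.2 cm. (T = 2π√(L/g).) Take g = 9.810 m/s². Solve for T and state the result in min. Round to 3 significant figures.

T is given directly by: T = 2π√(L/g).
L = 80.2 cm = 0.8020 m; g = 9.810 m/s².
T = 1.797 s
1.797 s × (1 min / 60.00 s) = 0.02994 min

0.0299 min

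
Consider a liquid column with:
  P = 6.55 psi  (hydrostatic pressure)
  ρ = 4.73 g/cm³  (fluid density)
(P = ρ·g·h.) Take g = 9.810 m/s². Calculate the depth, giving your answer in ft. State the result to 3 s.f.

3.19 ft

Rearranging: h = P/(ρ·g).
P = 6.55 psi = 45161 Pa; ρ = 4.73 g/cm³ = 4730 kg/m³; g = 9.810 m/s².
h = 0.9733 m
0.9733 m × (1 ft / 0.3048 m) = 3.193 ft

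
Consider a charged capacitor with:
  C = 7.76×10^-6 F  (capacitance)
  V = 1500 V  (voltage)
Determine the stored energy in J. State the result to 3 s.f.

E is given directly by: E = ½CV².
C = 7.76×10^-6 F; V = 1500 V.
E = 8.730 J

8.73 J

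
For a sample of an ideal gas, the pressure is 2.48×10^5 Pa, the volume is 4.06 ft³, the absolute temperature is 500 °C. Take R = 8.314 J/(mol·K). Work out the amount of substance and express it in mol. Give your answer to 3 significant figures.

From the ideal-gas law: n = PV/(RT).
P = 2.48×10^5 Pa; V = 4.06 ft³ = 0.1150 m³; T = 500 °C = 773.1 K; R = 8.314 J/(mol·K).
n = 4.436 mol

4.44 mol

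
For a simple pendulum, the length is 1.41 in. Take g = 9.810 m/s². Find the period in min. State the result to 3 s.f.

Directly: T = 2π√(L/g).
L = 1.41 in = 0.03581 m; g = 9.810 m/s².
T = 0.3796 s
0.3796 s × (1 min / 60.00 s) = 0.006327 min

0.00633 min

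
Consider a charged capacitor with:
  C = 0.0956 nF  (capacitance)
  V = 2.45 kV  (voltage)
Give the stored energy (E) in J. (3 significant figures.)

Directly: E = ½CV².
C = 0.0956 nF = 9.560×10^-11 F; V = 2.45 kV = 2450 V.
E = 2.869×10^-4 J

2.87×10^-4 J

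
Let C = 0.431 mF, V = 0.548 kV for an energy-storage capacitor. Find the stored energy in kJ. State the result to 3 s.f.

Directly: E = ½CV².
C = 0.431 mF = 4.310×10^-4 F; V = 0.548 kV = 548.0 V.
E = 64.72 J
64.72 J × (1 kJ / 1000 J) = 0.06472 kJ

0.0647 kJ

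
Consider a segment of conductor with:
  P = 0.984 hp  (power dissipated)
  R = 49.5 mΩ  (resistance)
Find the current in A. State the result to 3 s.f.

122 A

Rearranging P = I²R for I: I = √(P/R).
P = 0.984 hp = 733.8 W; R = 49.5 mΩ = 0.04950 Ω.
I = 121.8 A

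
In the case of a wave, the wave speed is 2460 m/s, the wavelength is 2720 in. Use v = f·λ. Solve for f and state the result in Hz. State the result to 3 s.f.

35.6 Hz

Solving v = f·λ for f: f = v/λ.
v = 2460 m/s; λ = 2720 in = 69.09 m.
f = 35.61 Hz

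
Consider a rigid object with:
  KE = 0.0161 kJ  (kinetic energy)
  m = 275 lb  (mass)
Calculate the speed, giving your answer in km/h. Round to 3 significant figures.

Solving KE = ½mv² for v: v = √(2·KE/m).
KE = 0.0161 kJ = 16.10 J; m = 275 lb = 124.7 kg.
v = 0.5081 m/s
0.5081 m/s × (1 km/h / 0.2778 m/s) = 1.829 km/h

1.83 km/h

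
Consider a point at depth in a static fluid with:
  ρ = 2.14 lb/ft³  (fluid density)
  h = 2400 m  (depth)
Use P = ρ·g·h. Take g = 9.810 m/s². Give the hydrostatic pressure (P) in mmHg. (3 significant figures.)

P is given directly by: P = ρgh.
ρ = 2.14 lb/ft³ = 34.28 kg/m³; h = 2400 m; g = 9.810 m/s².
P = 8.071×10^5 Pa
8.071×10^5 Pa × (1 mmHg / 133.3 Pa) = 6054 mmHg

6050 mmHg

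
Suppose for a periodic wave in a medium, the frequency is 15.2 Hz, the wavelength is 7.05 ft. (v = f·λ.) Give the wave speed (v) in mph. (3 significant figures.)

73.1 mph

v is given directly by: v = fλ.
f = 15.2 Hz; λ = 7.05 ft = 2.149 m.
v = 32.66 m/s
32.66 m/s × (1 mph / 0.4470 m/s) = 73.06 mph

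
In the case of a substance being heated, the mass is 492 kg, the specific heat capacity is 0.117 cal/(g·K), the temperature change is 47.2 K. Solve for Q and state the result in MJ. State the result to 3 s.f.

11.4 MJ

Q is given directly by: Q = mcΔT.
m = 492 kg; c = 0.117 cal/(g·K) = 489.5 J/(kg·K); ΔT = 47.2 K.
Q = 1.137×10^7 J  (the unit combination reduces to kg·m²/s² = J)
1.137×10^7 J × (1 MJ / 1.000×10^6 J) = 11.37 MJ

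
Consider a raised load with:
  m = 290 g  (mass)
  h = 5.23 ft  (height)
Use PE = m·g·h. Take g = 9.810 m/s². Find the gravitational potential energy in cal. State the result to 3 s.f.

PE is given directly by: PE = mgh.
m = 290 g = 0.2900 kg; h = 5.23 ft = 1.594 m; g = 9.810 m/s².
PE = 4.535 J
4.535 J × (1 cal / 4.184 J) = 1.084 cal

1.08 cal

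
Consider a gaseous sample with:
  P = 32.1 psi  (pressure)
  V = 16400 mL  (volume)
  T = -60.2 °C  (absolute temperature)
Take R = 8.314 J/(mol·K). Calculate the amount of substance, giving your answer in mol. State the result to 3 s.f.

2.05 mol

From the ideal-gas law: n = PV/(RT).
P = 32.1 psi = 2.213×10^5 Pa; V = 16400 mL = 0.01640 m³; T = -60.2 °C = 212.9 K; R = 8.314 J/(mol·K).
n = 2.050 mol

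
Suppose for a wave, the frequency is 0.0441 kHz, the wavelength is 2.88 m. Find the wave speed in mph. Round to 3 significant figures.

284 mph

v is given directly by: v = fλ.
f = 0.0441 kHz = 44.10 Hz; λ = 2.88 m.
v = 127.0 m/s
127.0 m/s × (1 mph / 0.4470 m/s) = 284.1 mph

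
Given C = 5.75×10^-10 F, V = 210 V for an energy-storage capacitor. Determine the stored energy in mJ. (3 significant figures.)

0.0127 mJ

E is given directly by: E = ½CV².
C = 5.75×10^-10 F; V = 210 V.
E = 1.268×10^-5 J
1.268×10^-5 J × (1 mJ / 0.001000 J) = 0.01268 mJ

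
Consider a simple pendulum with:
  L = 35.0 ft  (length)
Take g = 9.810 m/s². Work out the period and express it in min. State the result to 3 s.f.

T is given directly by: T = 2π√(L/g).
L = 35.0 ft = 10.67 m; g = 9.810 m/s².
T = 6.552 s
6.552 s × (1 min / 60.00 s) = 0.1092 min

0.109 min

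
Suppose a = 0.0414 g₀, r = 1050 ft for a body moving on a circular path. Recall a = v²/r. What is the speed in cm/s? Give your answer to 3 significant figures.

1140 cm/s

Solving a = v²/r for v: v = √(a·r).
a = 0.0414 g₀ = 0.4060 m/s²; r = 1050 ft = 320.0 m.
v = 11.40 m/s
11.40 m/s × (1 cm/s / 0.01000 m/s) = 1140 cm/s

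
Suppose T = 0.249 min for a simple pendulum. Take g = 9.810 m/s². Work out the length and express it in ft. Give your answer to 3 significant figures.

Rearranging: L = g·(T/2π)².
T = 0.249 min = 14.94 s; g = 9.810 m/s².
L = 55.46 m
55.46 m × (1 ft / 0.3048 m) = 182.0 ft

182 ft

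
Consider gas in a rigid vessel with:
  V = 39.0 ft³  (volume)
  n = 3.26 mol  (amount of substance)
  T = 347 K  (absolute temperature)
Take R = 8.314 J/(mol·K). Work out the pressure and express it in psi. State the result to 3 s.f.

1.24 psi

From the ideal-gas law: P = nRT/V.
V = 39.0 ft³ = 1.104 m³; n = 3.26 mol; T = 347 K; R = 8.314 J/(mol·K).
P = 8516 Pa
8516 Pa × (1 psi / 6895 Pa) = 1.235 psi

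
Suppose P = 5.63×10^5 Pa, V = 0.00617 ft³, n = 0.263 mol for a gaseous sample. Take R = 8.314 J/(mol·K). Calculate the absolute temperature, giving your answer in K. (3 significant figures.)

Rearranging: T = PV/(nR).
P = 5.63×10^5 Pa; V = 0.00617 ft³ = 1.747×10^-4 m³; n = 0.263 mol; R = 8.314 J/(mol·K).
T = 44.99 K

45.0 K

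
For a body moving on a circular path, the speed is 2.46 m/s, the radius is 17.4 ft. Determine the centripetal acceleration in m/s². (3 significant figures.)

1.14 m/s²

Directly: a = v²/r.
v = 2.46 m/s; r = 17.4 ft = 5.304 m.
a = 1.141 m/s²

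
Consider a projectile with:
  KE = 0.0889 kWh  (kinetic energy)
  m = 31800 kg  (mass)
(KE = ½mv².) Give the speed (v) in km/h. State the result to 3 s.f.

Rearranging: v = √(2·KE/m).
KE = 0.0889 kWh = 3.200×10^5 J; m = 31800 kg.
v = 4.486 m/s
4.486 m/s × (1 km/h / 0.2778 m/s) = 16.15 km/h

16.2 km/h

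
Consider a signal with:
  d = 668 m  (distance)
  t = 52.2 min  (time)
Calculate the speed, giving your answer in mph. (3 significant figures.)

v is given directly by: v = d/t.
d = 668 m; t = 52.2 min = 3132 s.
v = 0.2133 m/s
0.2133 m/s × (1 mph / 0.4470 m/s) = 0.4771 mph

0.477 mph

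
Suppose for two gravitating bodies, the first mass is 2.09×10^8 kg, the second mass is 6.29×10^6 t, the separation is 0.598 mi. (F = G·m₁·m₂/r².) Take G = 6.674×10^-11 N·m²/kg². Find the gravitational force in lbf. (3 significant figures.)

21.3 lbf

From Newton's law of gravitation: F = Gm₁m₂/r².
m₁ = 2.09×10^8 kg; m₂ = 6.29×10^6 t = 6.290×10^9 kg; r = 0.598 mi = 962.4 m; G = 6.674×10^-11 N·m²/kg².
F = 94.73 N
94.73 N × (1 lbf / 4.448 N) = 21.30 lbf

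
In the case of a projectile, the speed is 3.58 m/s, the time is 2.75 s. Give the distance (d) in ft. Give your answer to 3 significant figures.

Rearranging v = d/t for d: d = v·t.
v = 3.58 m/s; t = 2.75 s.
d = 9.845 m
9.845 m × (1 ft / 0.3048 m) = 32.30 ft

32.3 ft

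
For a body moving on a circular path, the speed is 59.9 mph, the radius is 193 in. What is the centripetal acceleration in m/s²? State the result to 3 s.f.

a is given directly by: a = v²/r.
v = 59.9 mph = 26.78 m/s; r = 193 in = 4.902 m.
a = 146.3 m/s²

146 m/s²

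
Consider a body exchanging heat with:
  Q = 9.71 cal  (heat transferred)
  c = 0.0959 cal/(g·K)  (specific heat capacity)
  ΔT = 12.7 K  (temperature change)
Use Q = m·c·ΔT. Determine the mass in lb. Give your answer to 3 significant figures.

0.0176 lb

Solving Q = m·c·ΔT for m: m = Q/(c·ΔT).
Q = 9.71 cal = 40.63 J; c = 0.0959 cal/(g·K) = 401.2 J/(kg·K); ΔT = 12.7 K.
m = 0.007973 kg
0.007973 kg × (1 lb / 0.4536 kg) = 0.01758 lb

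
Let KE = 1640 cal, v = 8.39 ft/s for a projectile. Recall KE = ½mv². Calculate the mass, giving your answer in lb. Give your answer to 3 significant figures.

Rearranging KE = ½mv² for m: m = 2·KE/v².
KE = 1640 cal = 6862 J; v = 8.39 ft/s = 2.557 m/s.
m = 2099 kg
2099 kg × (1 lb / 0.4536 kg) = 4626 lb

4630 lb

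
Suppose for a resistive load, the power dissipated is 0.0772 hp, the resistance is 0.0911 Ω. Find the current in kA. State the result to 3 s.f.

Rearranging: I = √(P/R).
P = 0.0772 hp = 57.57 W; R = 0.0911 Ω.
I = 25.14 A
25.14 A × (1 kA / 1000 A) = 0.02514 kA

0.0251 kA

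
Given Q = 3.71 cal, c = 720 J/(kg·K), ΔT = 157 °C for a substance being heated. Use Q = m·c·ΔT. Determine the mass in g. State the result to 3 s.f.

Rearranging: m = Q/(c·ΔT).
Q = 3.71 cal = 15.52 J; c = 720 J/(kg·K); ΔT = 157 °C = 157.0 K.
m = 1.373×10^-4 kg
1.373×10^-4 kg × (1 g / 0.001000 kg) = 0.1373 g

0.137 g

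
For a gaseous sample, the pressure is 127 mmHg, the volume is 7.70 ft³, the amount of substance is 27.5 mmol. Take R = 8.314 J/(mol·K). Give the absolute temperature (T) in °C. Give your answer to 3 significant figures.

Rearranging PV = nRT for T: T = PV/(nR).
P = 127 mmHg = 16932 Pa; V = 7.70 ft³ = 0.2180 m³; n = 27.5 mmol = 0.02750 mol; R = 8.314 J/(mol·K).
T = 16147 K
16147 K − 273.15 = 15874 °C

15900 °C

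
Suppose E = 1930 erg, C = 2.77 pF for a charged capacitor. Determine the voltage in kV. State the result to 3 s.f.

Rearranging E = ½C·V² for V: V = √(2E/C).
E = 1930 erg = 1.930×10^-4 J; C = 2.77 pF = 2.770×10^-12 F.
V = 11805 V
11805 V × (1 kV / 1000 V) = 11.80 kV

11.8 kV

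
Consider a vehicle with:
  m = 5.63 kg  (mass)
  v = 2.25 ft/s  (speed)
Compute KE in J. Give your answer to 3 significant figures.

1.32 J

KE is given directly by: KE = ½mv².
m = 5.63 kg; v = 2.25 ft/s = 0.6858 m/s.
KE = 1.324 J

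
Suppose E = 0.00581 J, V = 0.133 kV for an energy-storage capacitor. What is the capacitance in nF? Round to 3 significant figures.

657 nF

Solving E = ½C·V² for C: C = 2E/V².
E = 0.00581 J; V = 0.133 kV = 133.0 V.
C = 6.569×10^-7 F
6.569×10^-7 F × (1 nF / 1.000×10^-9 F) = 656.9 nF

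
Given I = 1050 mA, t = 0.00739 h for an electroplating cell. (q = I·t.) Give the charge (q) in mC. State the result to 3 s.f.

q is given directly by: q = It.
I = 1050 mA = 1.050 A; t = 0.00739 h = 26.60 s.
q = 27.93 C
27.93 C × (1 mC / 0.001000 C) = 27934 mC

27900 mC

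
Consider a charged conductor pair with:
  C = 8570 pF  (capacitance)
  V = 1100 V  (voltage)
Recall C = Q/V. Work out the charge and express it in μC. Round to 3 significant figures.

Solving C = Q/V for Q: Q = CV.
C = 8570 pF = 8.570×10^-9 F; V = 1100 V.
Q = 9.427×10^-6 C
9.427×10^-6 C × (1 μC / 1.000×10^-6 C) = 9.427 μC

9.43 μC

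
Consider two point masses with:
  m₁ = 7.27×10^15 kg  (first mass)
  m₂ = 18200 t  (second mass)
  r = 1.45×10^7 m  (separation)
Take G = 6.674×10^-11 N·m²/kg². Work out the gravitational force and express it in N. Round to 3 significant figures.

0.0420 N

From Newton's law of gravitation: F = Gm₁m₂/r².
m₁ = 7.27×10^15 kg; m₂ = 18200 t = 1.820×10^7 kg; r = 1.45×10^7 m; G = 6.674×10^-11 N·m²/kg².
F = 0.04200 N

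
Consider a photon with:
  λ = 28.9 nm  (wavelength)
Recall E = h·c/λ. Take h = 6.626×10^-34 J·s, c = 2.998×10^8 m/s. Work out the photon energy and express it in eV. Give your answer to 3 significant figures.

42.9 eV

Directly: E = hc/λ.
λ = 28.9 nm = 2.890×10^-8 m; h = 6.626×10^-34 J·s; c = 2.998×10^8 m/s.
E = 6.874×10^-18 J
6.874×10^-18 J × (1 eV / 1.602×10^-19 J) = 42.90 eV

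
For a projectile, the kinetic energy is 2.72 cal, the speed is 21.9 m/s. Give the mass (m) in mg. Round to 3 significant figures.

Solving KE = ½mv² for m: m = 2·KE/v².
KE = 2.72 cal = 11.38 J; v = 21.9 m/s.
m = 0.04746 kg
0.04746 kg × (1 mg / 1.000×10^-6 kg) = 47457 mg

47500 mg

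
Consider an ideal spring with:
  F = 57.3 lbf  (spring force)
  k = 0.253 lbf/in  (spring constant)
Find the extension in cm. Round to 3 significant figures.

575 cm

Solving F = k·x for x: x = F/k.
F = 57.3 lbf = 254.9 N; k = 0.253 lbf/in = 44.31 N/m.
x = 5.753 m
5.753 m × (1 cm / 0.01000 m) = 575.3 cm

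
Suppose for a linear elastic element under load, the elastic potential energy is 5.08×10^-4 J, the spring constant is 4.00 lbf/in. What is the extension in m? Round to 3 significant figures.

0.00120 m

Solving U = ½k·x² for x: x = √(2U/k).
U = 5.08×10^-4 J; k = 4.00 lbf/in = 700.5 N/m.
x = 0.001204 m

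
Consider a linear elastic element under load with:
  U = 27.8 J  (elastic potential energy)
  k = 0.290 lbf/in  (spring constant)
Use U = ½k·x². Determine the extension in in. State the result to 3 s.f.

41.2 in

Rearranging: x = √(2U/k).
U = 27.8 J; k = 0.290 lbf/in = 50.79 N/m.
x = 1.046 m
1.046 m × (1 in / 0.02540 m) = 41.19 in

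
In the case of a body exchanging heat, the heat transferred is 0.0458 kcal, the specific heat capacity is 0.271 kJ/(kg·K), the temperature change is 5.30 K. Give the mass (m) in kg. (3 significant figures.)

0.133 kg

Rearranging: m = Q/(c·ΔT).
Q = 0.0458 kcal = 191.6 J; c = 0.271 kJ/(kg·K) = 271.0 J/(kg·K); ΔT = 5.30 K.
m = 0.1334 kg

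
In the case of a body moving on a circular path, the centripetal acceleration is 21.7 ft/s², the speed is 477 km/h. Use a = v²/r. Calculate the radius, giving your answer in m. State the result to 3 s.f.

Solving a = v²/r for r: r = v²/a.
a = 21.7 ft/s² = 6.614 m/s²; v = 477 km/h = 132.5 m/s.
r = 2654 m

2650 m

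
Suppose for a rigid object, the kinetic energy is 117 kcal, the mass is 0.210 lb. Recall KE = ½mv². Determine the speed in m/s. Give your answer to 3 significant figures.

Rearranging: v = √(2·KE/m).
KE = 117 kcal = 4.895×10^5 J; m = 0.210 lb = 0.09525 kg.
v = 3206 m/s

3210 m/s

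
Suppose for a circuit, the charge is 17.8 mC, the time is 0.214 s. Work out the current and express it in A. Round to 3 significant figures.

0.0832 A

Rearranging q = I·t for I: I = q/t.
q = 17.8 mC = 0.01780 C; t = 0.214 s.
I = 0.08318 A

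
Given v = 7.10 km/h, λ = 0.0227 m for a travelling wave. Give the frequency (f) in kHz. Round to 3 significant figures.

Solving v = f·λ for f: f = v/λ.
v = 7.10 km/h = 1.972 m/s; λ = 0.0227 m.
f = 86.88 Hz
86.88 Hz × (1 kHz / 1000 Hz) = 0.08688 kHz

0.0869 kHz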